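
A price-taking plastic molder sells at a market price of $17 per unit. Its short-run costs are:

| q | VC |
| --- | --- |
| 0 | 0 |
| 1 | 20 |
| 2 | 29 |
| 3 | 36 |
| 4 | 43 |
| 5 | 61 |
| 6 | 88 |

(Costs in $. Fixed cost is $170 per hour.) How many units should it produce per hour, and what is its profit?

q = 4; profit = -$145

Compute π = P·q − TC at each output: q=0: -170; q=1: -173; q=2: -165; q=3: -155; q=4: -145; q=5: -146; q=6: -156.
Profit is maximized at q = 4. AVC there is 43/4 = $10.75 ≤ P, so producing beats shutting down (which would give -$170).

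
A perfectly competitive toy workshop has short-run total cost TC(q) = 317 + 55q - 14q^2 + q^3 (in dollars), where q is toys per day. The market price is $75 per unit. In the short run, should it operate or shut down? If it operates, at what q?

Produce at q = 10

Variable cost is VC = 55q - 14q^2 + q^3, so AVC = VC/q = 55 - 14q + q^2 and MC = dTC/dq = 55 - 28q + 3q^2.
The AVC parabola has its vertex at q = 14/2 = 7, where AVC = 55 - 14·7 + 7^2 = $6.
Because $75 ≥ $6, revenue can cover variable cost; the firm operates.
P = MC gives -20 - 28q + 3q^2 = 0, with roots -2/3 and 10. Take the larger (rising MC): q* = 10.
Check: AVC at q = 10 is $15 ≤ P, so revenue covers variable cost.
Profit = P·q − TC = 75·10 − 467 = $283.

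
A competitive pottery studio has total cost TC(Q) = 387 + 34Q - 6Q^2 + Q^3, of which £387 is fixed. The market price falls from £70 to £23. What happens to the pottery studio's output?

Output falls from 6 to 0 (the firm shuts down)

AVC = 34 - 6Q + Q^2, minimized at Q = 3 where min AVC = £25. MC = 34 - 12Q + 3Q^2.
With P = £70 above the shutdown price, P = MC gives Q = 6.
At P = £23 < min AVC = £25, price no longer covers variable cost at any output, so the firm shuts down: Q = 0.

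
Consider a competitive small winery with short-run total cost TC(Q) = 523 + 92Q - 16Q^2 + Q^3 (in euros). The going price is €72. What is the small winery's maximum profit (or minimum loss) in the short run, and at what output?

AVC = 92 - 16Q + Q^2 has its minimum €28 at Q = 8; price €72 clears that bar, so the firm operates.
MC = 92 - 32Q + 3Q^2. Setting P = MC and taking the root on the rising branch gives Q* = 10.
TR = 72·10 = 720. TC = 523 + 320 = 843. Profit = 720 − 843 = -€123.
Shutting down would mean losing the fixed cost of €523, so operating at a loss of €123 is better by €400.

Profit = -€123 at Q = 10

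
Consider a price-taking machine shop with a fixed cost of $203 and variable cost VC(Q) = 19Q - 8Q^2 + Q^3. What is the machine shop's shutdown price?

$3 per unit

The firm shuts down when price falls below the minimum of average variable cost. AVC = VC/Q = 19 - 8Q + Q^2.
dAVC/dQ = -8 + 2Q = 0 gives Q = 4. min AVC = 19 - 8·4 + 4^2 = 3.
The firm shuts down for any P below $3.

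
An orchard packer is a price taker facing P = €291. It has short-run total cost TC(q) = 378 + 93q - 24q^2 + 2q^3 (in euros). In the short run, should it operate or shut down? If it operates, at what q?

Produce at q = 11

From TC, MC = TC'(q) = 93 - 48q + 6q^2 and AVC = VC/q = 93 - 24q + 2q^2.
The AVC parabola has its vertex at q = 24/4 = 6, where AVC = 93 - 24·6 + 2·6^2 = €21.
Since P = €291 ≥ min AVC = €21, price covers variable cost and the firm should produce.
Set P = MC: 291 = 93 - 48q + 6q^2 → -198 - 48q + 6q^2 = 0. The roots are q = -3 and q = 11; the profit-maximizing output is on the rising part of MC, so q* = 11.
Check: AVC at q = 11 is €71 ≤ P, so revenue covers variable cost.
Profit = P·q − TC = 291·11 − 1159 = €2042.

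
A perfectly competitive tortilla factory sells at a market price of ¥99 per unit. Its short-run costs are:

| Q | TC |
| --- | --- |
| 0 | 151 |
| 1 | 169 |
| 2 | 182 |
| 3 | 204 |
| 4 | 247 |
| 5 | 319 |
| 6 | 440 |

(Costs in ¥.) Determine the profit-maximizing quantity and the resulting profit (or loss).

Q = 5; profit = ¥176

Tabulate TR − TC: Q=0: -151; Q=1: -70; Q=2: 16; Q=3: 93; Q=4: 149; Q=5: 176; Q=6: 154.
Profit is maximized at Q = 5. AVC there is 168/5 = ¥33.60 ≤ P, so producing beats shutting down (which would give -¥151).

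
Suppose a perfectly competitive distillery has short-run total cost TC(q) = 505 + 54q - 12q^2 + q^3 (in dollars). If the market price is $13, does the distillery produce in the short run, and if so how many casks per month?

Shut down

Strip out fixed cost: VC = 54q - 12q^2 + q^3. Then AVC = 54 - 12q + q^2 and MC = 54 - 24q + 3q^2.
AVC hits its minimum where MC = AVC, at q = 6, giving min AVC = 54 - 12·6 + 6^2 = $18.
With P < min AVC ($13 < $18), every unit sold adds to the loss.
Best response: produce nothing and absorb the $505 fixed cost.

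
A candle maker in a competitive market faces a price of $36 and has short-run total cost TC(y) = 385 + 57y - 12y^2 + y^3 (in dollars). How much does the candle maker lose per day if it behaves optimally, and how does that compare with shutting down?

AVC = 57 - 12y + y^2 has its minimum $21 at y = 6; price $36 clears that bar, so the firm operates.
MC = 57 - 24y + 3y^2. Setting P = MC and taking the root on the rising branch gives y* = 7.
TR = 36·7 = 252. TC = 385 + 154 = 539. Profit = 252 − 539 = -$287.
That loss of $287 beats the $385 the firm would lose by shutting down; producing recovers $98 of fixed cost.

Profit = -$287 at y = 7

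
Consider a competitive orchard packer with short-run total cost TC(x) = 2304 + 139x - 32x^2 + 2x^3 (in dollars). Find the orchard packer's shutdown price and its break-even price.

Shutdown price = min AVC. AVC = 139 - 32x + 2x^2, with vertex at x = 8 and minimum $11.
ATC = 2304/x + 139 - 32x + 2x^2. Setting dATC/dx = −2304/x^2 − 32 + 4x = 0 gives x = 12 (since 4·12^3 − 32·12^2 = 2304).
min ATC = 2304/12 + 139 − 32·12 + 2·12^2 = $235. That is the break-even price.
For $11 ≤ P < $235 the firm produces at a loss; below $11 it shuts down.

Shutdown price = $11; break-even price = $235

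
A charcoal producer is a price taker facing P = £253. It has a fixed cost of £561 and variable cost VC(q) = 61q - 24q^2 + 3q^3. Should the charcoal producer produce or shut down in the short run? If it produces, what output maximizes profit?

Variable cost is VC = 61q - 24q^2 + 3q^3, so AVC = VC/q = 61 - 24q + 3q^2 and MC = dTC/dq = 61 - 48q + 9q^2.
AVC hits its minimum where MC = AVC, at q = 4, giving min AVC = 61 - 24·4 + 3·4^2 = £13.
Because £253 ≥ £13, revenue can cover variable cost; the firm operates.
Solving P = MC: -192 - 48q + 9q^2 = 0 ⇒ q = -8/3 or 8. On the upward-sloping branch, q* = 8.
Check: AVC at q = 8 is £61 ≤ P, so revenue covers variable cost.
Profit = P·q − TC = 253·8 − 1049 = £975.

Produce at q = 8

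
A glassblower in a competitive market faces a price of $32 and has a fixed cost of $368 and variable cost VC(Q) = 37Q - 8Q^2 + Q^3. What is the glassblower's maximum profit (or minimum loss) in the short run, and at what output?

AVC = 37 - 8Q + Q^2 has its minimum $21 at Q = 4; price $32 clears that bar, so the firm operates.
With MC = 37 - 16Q + 3Q^2, P = MC on the upward-sloping part at Q* = 5.
TR = 32·5 = 160. TC = 368 + 110 = 478. Profit = 160 − 478 = -$318.
By producing, the firm covers all variable cost plus $50 of fixed cost; shutting down would lose the full $368.

Profit = -$318 at Q = 5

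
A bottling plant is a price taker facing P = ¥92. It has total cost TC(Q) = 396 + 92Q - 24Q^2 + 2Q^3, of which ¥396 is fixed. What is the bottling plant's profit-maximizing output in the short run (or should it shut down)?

Produce at Q = 8

From TC, MC = TC'(Q) = 92 - 48Q + 6Q^2 and AVC = VC/Q = 92 - 24Q + 2Q^2.
AVC hits its minimum where MC = AVC, at Q = 6, giving min AVC = 92 - 24·6 + 2·6^2 = ¥20.
P = ¥92 exceeds min AVC = ¥20, so the firm stays open.
Set P = MC: 92 = 92 - 48Q + 6Q^2 → -48Q + 6Q^2 = 0. The roots are Q = 0 and Q = 8; the profit-maximizing output is on the rising part of MC, so Q* = 8.
Check: AVC at Q = 8 is ¥28 ≤ P, so revenue covers variable cost.
Profit = P·Q − TC = 92·8 − 620 = ¥116.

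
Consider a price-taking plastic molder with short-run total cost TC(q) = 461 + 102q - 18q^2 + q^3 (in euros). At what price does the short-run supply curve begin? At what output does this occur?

€21 per unit, at q = 9

The shutdown price is the minimum of AVC. VC = 102q - 18q^2 + q^3, so AVC = 102 - 18q + q^2.
At the minimum of AVC, MC = AVC. MC = 102 - 36q + 3q^2; setting MC = AVC gives 2q^2 - 18q = 0, so q = 9. min AVC = 21.
So the shutdown price is €21.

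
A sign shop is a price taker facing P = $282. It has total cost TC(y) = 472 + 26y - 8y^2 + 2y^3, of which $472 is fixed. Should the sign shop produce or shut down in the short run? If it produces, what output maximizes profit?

From TC, MC = TC'(y) = 26 - 16y + 6y^2 and AVC = VC/y = 26 - 8y + 2y^2.
AVC hits its minimum where MC = AVC, at y = 2, giving min AVC = 26 - 8·2 + 2·2^2 = $18.
P = $282 exceeds min AVC = $18, so the firm stays open.
Set P = MC: 282 = 26 - 16y + 6y^2 → -256 - 16y + 6y^2 = 0. The roots are y = -16/3 and y = 8; the profit-maximizing output is on the rising part of MC, so y* = 8.
Check: AVC at y = 8 is $90 ≤ P, so revenue covers variable cost.
Profit = P·y − TC = 282·8 − 1192 = $1064.

Produce at y = 8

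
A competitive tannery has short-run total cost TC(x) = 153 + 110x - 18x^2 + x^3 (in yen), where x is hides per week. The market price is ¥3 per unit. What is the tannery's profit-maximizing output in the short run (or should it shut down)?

Strip out fixed cost: VC = 110x - 18x^2 + x^3. Then AVC = 110 - 18x + x^2 and MC = 110 - 36x + 3x^2.
The AVC parabola has its vertex at x = 18/2 = 9, where AVC = 110 - 18·9 + 9^2 = ¥29.
P = ¥3 lies below min AVC = ¥29; no output level covers variable cost.
The firm minimizes its loss by shutting down and losing only its fixed cost of ¥153.

Shut down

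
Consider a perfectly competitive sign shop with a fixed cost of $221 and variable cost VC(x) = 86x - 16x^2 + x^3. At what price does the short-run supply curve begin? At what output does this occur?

$22 per unit, at x = 8

Short-run supply begins at min AVC. From VC = 86x - 16x^2 + x^3, AVC = 86 - 16x + x^2.
dAVC/dx = -16 + 2x = 0 gives x = 8. min AVC = 86 - 16·8 + 8^2 = 22.
For P < $22 the firm produces nothing.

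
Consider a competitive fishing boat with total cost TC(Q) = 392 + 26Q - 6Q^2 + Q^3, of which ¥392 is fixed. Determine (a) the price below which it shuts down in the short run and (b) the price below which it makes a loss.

Shutdown price = ¥17; break-even price = ¥89

AVC = 26 - 6Q + Q^2; minimized at Q = 3, giving min AVC = ¥17. That is the shutdown price.
ATC = 392/Q + 26 - 6Q + Q^2. Setting dATC/dQ = −392/Q^2 − 6 + 2Q = 0 gives Q = 7 (since 2·7^3 − 6·7^2 = 392).
min ATC = 392/7 + 26 − 6·7 + 7^2 = ¥89. That is the break-even price.
For ¥17 ≤ P < ¥89 the firm produces at a loss; below ¥17 it shuts down.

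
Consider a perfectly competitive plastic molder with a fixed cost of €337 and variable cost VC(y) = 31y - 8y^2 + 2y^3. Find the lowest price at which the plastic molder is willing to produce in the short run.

The shutdown price is the minimum of AVC. VC = 31y - 8y^2 + 2y^3, so AVC = 31 - 8y + 2y^2.
dAVC/dy = -8 + 4y = 0 gives y = 2. min AVC = 31 - 8·2 + 2·2^2 = 23.
So the shutdown price is €23.

€23 per unit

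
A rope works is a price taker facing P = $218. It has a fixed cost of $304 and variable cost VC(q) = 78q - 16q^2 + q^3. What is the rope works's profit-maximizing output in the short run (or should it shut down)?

Produce at q = 14

From TC, MC = TC'(q) = 78 - 32q + 3q^2 and AVC = VC/q = 78 - 16q + q^2.
AVC hits its minimum where MC = AVC, at q = 8, giving min AVC = 78 - 16·8 + 8^2 = $14.
P = $218 exceeds min AVC = $14, so the firm stays open.
Solving P = MC: -140 - 32q + 3q^2 = 0 ⇒ q = -10/3 or 14. On the upward-sloping branch, q* = 14.
Check: AVC at q = 14 is $50 ≤ P, so revenue covers variable cost.
Profit = P·q − TC = 218·14 − 1004 = $2048.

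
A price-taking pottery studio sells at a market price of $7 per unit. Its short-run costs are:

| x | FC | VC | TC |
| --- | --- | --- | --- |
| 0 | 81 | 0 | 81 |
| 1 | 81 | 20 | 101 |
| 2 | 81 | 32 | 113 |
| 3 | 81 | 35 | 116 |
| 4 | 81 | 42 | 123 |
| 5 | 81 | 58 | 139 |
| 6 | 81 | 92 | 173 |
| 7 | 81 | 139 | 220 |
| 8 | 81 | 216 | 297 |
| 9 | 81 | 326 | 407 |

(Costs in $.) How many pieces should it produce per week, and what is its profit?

x = 0 (shut down); profit = -$81

Tabulate TR − TC: x=0: -81; x=1: -94; x=2: -99; x=3: -95; x=4: -95; x=5: -104; x=6: -131; x=7: -171; x=8: -241; x=9: -344.
Profit is highest at x = 0. Equivalently, the lowest AVC in the table is 42/4 ≈ $10.50 at x = 4, and P = $7 falls below it — price never covers variable cost, so the firm shuts down and loses only its fixed cost.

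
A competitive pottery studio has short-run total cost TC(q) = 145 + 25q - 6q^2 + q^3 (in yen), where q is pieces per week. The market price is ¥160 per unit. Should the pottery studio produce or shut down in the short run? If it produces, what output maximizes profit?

Produce at q = 9

Variable cost is VC = 25q - 6q^2 + q^3, so AVC = VC/q = 25 - 6q + q^2 and MC = dTC/dq = 25 - 12q + 3q^2.
The AVC parabola has its vertex at q = 6/2 = 3, where AVC = 25 - 6·3 + 3^2 = ¥16.
P = ¥160 exceeds min AVC = ¥16, so the firm stays open.
Solving P = MC: -135 - 12q + 3q^2 = 0 ⇒ q = -5 or 9. On the upward-sloping branch, q* = 9.
Check: AVC at q = 9 is ¥52 ≤ P, so revenue covers variable cost.
Profit = P·q − TC = 160·9 − 613 = ¥827.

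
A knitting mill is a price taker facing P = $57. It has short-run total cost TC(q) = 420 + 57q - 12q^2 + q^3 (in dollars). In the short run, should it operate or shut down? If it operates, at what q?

From TC, MC = TC'(q) = 57 - 24q + 3q^2 and AVC = VC/q = 57 - 12q + q^2.
The AVC parabola has its vertex at q = 12/2 = 6, where AVC = 57 - 12·6 + 6^2 = $21.
P = $57 exceeds min AVC = $21, so the firm stays open.
Set P = MC: 57 = 57 - 24q + 3q^2 → -24q + 3q^2 = 0. The roots are q = 0 and q = 8; the profit-maximizing output is on the rising part of MC, so q* = 8.
Check: AVC at q = 8 is $25 ≤ P, so revenue covers variable cost.
Profit = P·q − TC = 57·8 − 620 = -$164, a loss, but smaller than the $420 fixed cost the firm would lose by shutting down.

Produce at q = 8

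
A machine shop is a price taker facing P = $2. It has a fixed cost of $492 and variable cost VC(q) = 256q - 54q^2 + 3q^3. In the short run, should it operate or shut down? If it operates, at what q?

Shut down

Variable cost is VC = 256q - 54q^2 + 3q^3, so AVC = VC/q = 256 - 54q + 3q^2 and MC = dTC/dq = 256 - 108q + 9q^2.
The AVC parabola has its vertex at q = 54/6 = 9, where AVC = 256 - 54·9 + 3·9^2 = $13.
Since P = $2 < min AVC = $13, price fails to cover variable cost at any output.
Best response: produce nothing and absorb the $492 fixed cost.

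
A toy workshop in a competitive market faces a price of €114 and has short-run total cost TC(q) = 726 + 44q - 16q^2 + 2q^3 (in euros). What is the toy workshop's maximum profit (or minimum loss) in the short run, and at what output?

AVC = 44 - 16q + 2q^2; min AVC = €12 at q = 4. Since P = €114 ≥ min AVC, the firm produces.
With MC = 44 - 32q + 6q^2, P = MC on the upward-sloping part at q* = 7.
TR = 114·7 = 798. TC = 726 + 210 = 936. Profit = 798 − 936 = -€138.
By producing, the firm covers all variable cost plus €588 of fixed cost; shutting down would lose the full €726.

Profit = -€138 at q = 7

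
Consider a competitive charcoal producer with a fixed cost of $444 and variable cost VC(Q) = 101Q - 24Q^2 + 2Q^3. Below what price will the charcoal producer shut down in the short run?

$29 per unit

The firm shuts down when price falls below the minimum of average variable cost. AVC = VC/Q = 101 - 24Q + 2Q^2.
dAVC/dQ = -24 + 4Q = 0 gives Q = 6. min AVC = 101 - 24·6 + 2·6^2 = 29.
The firm shuts down for any P below $29.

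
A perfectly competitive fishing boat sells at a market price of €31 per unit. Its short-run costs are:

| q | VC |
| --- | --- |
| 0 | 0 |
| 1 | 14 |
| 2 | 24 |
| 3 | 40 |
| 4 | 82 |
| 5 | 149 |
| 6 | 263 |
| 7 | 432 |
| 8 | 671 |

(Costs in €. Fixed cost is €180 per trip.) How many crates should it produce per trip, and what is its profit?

Tabulate TR − TC: q=0: -180; q=1: -163; q=2: -142; q=3: -127; q=4: -138; q=5: -174; q=6: -257; q=7: -395; q=8: -603.
Profit is maximized at q = 3. AVC there is 40/3 = €13.33 ≤ P, so producing beats shutting down (which would give -€180).

q = 3; profit = -€127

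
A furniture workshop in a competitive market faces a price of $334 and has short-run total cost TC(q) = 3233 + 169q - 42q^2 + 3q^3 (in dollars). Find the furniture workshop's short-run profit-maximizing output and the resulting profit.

Profit = -$329 at q = 11

AVC = 169 - 42q + 3q^2 has its minimum $22 at q = 7; price $334 clears that bar, so the firm operates.
MC = 169 - 84q + 9q^2. Setting P = MC and taking the root on the rising branch gives q* = 11.
TR = 334·11 = 3674. TC = 3233 + 770 = 4003. Profit = 3674 − 4003 = -$329.
That loss of $329 beats the $3233 the firm would lose by shutting down; producing recovers $2904 of fixed cost.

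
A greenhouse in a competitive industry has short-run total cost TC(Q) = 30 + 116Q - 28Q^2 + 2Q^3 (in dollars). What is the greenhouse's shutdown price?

$18 per unit

The firm shuts down when price falls below the minimum of average variable cost. AVC = VC/Q = 116 - 28Q + 2Q^2.
At the minimum of AVC, MC = AVC. MC = 116 - 56Q + 6Q^2; setting MC = AVC gives 4Q^2 - 28Q = 0, so Q = 7. min AVC = 18.
The firm shuts down for any P below $18.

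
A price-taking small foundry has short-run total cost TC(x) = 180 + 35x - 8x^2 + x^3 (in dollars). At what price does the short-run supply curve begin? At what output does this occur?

Short-run supply begins at min AVC. From VC = 35x - 8x^2 + x^3, AVC = 35 - 8x + x^2.
dAVC/dx = -8 + 2x = 0 gives x = 4. min AVC = 35 - 8·4 + 4^2 = 19.
For P < $19 the firm produces nothing.

$19 per unit, at x = 4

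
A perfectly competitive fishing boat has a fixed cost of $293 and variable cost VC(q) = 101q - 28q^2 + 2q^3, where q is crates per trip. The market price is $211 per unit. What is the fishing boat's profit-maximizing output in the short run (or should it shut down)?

From TC, MC = TC'(q) = 101 - 56q + 6q^2 and AVC = VC/q = 101 - 28q + 2q^2.
AVC hits its minimum where MC = AVC, at q = 7, giving min AVC = 101 - 28·7 + 2·7^2 = $3.
P = $211 exceeds min AVC = $3, so the firm stays open.
Set P = MC: 211 = 101 - 56q + 6q^2 → -110 - 56q + 6q^2 = 0. The roots are q = -5/3 and q = 11; the profit-maximizing output is on the rising part of MC, so q* = 11.
Check: AVC at q = 11 is $35 ≤ P, so revenue covers variable cost.
Profit = P·q − TC = 211·11 − 678 = $1643.

Produce at q = 11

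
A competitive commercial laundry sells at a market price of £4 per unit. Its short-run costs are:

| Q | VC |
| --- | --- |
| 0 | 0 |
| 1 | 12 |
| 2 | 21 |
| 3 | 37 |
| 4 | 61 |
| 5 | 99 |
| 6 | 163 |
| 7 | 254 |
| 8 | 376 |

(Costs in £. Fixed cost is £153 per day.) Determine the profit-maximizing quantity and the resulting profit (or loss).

Q = 0 (shut down); profit = -£153

Profit at each row (π = 4Q − TC): Q=0: -153; Q=1: -161; Q=2: -166; Q=3: -178; Q=4: -198; Q=5: -232; Q=6: -292; Q=7: -379; Q=8: -497.
Profit is highest at Q = 0. Equivalently, the lowest AVC in the table is 21/2 ≈ £10.50 at Q = 2, and P = £4 falls below it — price never covers variable cost, so the firm shuts down and loses only its fixed cost.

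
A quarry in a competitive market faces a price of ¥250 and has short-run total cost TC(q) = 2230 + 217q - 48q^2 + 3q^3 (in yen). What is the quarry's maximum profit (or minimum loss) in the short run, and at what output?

Profit = -¥52 at q = 11

AVC = 217 - 48q + 3q^2 has its minimum ¥25 at q = 8; price ¥250 clears that bar, so the firm operates.
MC = 217 - 96q + 9q^2. Setting P = MC and taking the root on the rising branch gives q* = 11.
TR = 250·11 = 2750. TC = 2230 + 572 = 2802. Profit = 2750 − 2802 = -¥52.
By producing, the firm covers all variable cost plus ¥2178 of fixed cost; shutting down would lose the full ¥2230.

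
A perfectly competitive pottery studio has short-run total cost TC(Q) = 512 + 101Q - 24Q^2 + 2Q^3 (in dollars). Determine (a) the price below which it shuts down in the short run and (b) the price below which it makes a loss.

AVC = 101 - 24Q + 2Q^2; minimized at Q = 6, giving min AVC = $29. That is the shutdown price.
ATC = 512/Q + 101 - 24Q + 2Q^2. Setting dATC/dQ = −512/Q^2 − 24 + 4Q = 0 gives Q = 8 (since 4·8^3 − 24·8^2 = 512).
min ATC = 512/8 + 101 − 24·8 + 2·8^2 = $101. That is the break-even price.
For $29 ≤ P < $101 the firm produces at a loss; below $29 it shuts down.

Shutdown price = $29; break-even price = $101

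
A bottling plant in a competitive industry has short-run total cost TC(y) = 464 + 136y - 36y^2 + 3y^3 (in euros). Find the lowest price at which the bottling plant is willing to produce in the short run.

Short-run supply begins at min AVC. From VC = 136y - 36y^2 + 3y^3, AVC = 136 - 36y + 3y^2.
dAVC/dy = -36 + 6y = 0 gives y = 6. min AVC = 136 - 36·6 + 3·6^2 = 28.
For P < €28 the firm produces nothing.

€28 per unit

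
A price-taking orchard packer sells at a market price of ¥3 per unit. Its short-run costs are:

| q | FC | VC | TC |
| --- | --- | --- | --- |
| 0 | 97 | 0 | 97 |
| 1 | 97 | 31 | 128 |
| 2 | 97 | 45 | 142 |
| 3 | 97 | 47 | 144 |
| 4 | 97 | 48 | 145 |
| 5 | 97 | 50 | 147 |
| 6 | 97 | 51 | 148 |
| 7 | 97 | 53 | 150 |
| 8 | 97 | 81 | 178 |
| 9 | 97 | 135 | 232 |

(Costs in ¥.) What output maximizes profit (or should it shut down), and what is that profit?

q = 0 (shut down); profit = -¥97

Compute π = P·q − TC at each output: q=0: -97; q=1: -125; q=2: -136; q=3: -135; q=4: -133; q=5: -132; q=6: -130; q=7: -129; q=8: -154; q=9: -205.
Profit is highest at q = 0. Equivalently, the lowest AVC in the table is 53/7 ≈ ¥7.57 at q = 7, and P = ¥3 falls below it — price never covers variable cost, so the firm shuts down and loses only its fixed cost.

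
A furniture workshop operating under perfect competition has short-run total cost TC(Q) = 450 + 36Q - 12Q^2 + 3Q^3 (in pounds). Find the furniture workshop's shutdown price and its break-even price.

AVC = 36 - 12Q + 3Q^2; minimized at Q = 2, giving min AVC = £24. That is the shutdown price.
ATC = 450/Q + 36 - 12Q + 3Q^2. Setting dATC/dQ = −450/Q^2 − 12 + 6Q = 0 gives Q = 5 (since 6·5^3 − 12·5^2 = 450).
min ATC = 450/5 + 36 − 12·5 + 3·5^2 = £141. That is the break-even price.
For £24 ≤ P < £141 the firm produces at a loss; below £24 it shuts down.

Shutdown price = £24; break-even price = £141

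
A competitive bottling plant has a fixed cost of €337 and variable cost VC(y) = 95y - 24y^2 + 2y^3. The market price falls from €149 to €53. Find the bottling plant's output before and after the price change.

MC = 95 - 48y + 6y^2; the shutdown threshold is min AVC = €23 (at y = 6).
At P = €149 ≥ min AVC, set P = MC on the rising branch: y = 9.
At P = €53 ≥ min AVC, set P = MC: y = 7. The firm stays open but cuts output.

Output falls from 9 to 7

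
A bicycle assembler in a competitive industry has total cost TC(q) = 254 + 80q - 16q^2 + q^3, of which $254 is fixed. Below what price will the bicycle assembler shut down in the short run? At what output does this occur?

$16 per unit, at q = 8

Short-run supply begins at min AVC. From VC = 80q - 16q^2 + q^3, AVC = 80 - 16q + q^2.
At the minimum of AVC, MC = AVC. MC = 80 - 32q + 3q^2; setting MC = AVC gives 2q^2 - 16q = 0, so q = 8. min AVC = 16.
The firm shuts down for any P below $16.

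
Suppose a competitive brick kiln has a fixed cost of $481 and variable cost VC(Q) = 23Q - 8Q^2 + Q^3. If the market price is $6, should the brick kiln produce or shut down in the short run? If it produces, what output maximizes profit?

Variable cost is VC = 23Q - 8Q^2 + Q^3, so AVC = VC/Q = 23 - 8Q + Q^2 and MC = dTC/dQ = 23 - 16Q + 3Q^2.
AVC hits its minimum where MC = AVC, at Q = 4, giving min AVC = 23 - 8·4 + 4^2 = $7.
With P < min AVC ($6 < $7), every unit sold adds to the loss.
Best response: produce nothing and absorb the $481 fixed cost.

Shut down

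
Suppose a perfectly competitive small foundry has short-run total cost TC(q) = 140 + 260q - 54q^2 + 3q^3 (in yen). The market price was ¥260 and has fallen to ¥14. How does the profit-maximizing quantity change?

Output falls from 12 to 0 (the firm shuts down)

AVC = 260 - 54q + 3q^2, minimized at q = 9 where min AVC = ¥17. MC = 260 - 108q + 9q^2.
With P = ¥260 above the shutdown price, P = MC gives q = 12.
At P = ¥14 < min AVC = ¥17, price no longer covers variable cost at any output, so the firm shuts down: q = 0.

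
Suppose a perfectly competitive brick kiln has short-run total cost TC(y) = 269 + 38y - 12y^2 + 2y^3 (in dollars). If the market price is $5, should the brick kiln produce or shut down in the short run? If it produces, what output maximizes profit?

Variable cost is VC = 38y - 12y^2 + 2y^3, so AVC = VC/y = 38 - 12y + 2y^2 and MC = dTC/dy = 38 - 24y + 6y^2.
AVC hits its minimum where MC = AVC, at y = 3, giving min AVC = 38 - 12·3 + 2·3^2 = $20.
With P < min AVC ($5 < $20), every unit sold adds to the loss.
The firm minimizes its loss by shutting down and losing only its fixed cost of $269.

Shut down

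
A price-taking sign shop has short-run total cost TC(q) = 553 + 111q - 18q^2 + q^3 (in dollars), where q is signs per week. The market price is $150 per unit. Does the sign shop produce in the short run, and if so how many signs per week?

Strip out fixed cost: VC = 111q - 18q^2 + q^3. Then AVC = 111 - 18q + q^2 and MC = 111 - 36q + 3q^2.
The AVC parabola has its vertex at q = 18/2 = 9, where AVC = 111 - 18·9 + 9^2 = $30.
Since P = $150 ≥ min AVC = $30, price covers variable cost and the firm should produce.
Solving P = MC: -39 - 36q + 3q^2 = 0 ⇒ q = -1 or 13. On the upward-sloping branch, q* = 13.
Check: AVC at q = 13 is $46 ≤ P, so revenue covers variable cost.
Profit = P·q − TC = 150·13 − 1151 = $799.

Produce at q = 13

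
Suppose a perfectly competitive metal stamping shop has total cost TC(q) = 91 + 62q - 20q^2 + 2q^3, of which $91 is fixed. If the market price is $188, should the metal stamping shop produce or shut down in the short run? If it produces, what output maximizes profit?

Produce at q = 9

From TC, MC = TC'(q) = 62 - 40q + 6q^2 and AVC = VC/q = 62 - 20q + 2q^2.
AVC is minimized where dAVC/dq = -20 + 4q = 0, at q = 5; min AVC = 62 - 20·5 + 2·5^2 = $12.
P = $188 exceeds min AVC = $12, so the firm stays open.
P = MC gives -126 - 40q + 6q^2 = 0, with roots -7/3 and 9. Take the larger (rising MC): q* = 9.
Check: AVC at q = 9 is $44 ≤ P, so revenue covers variable cost.
Profit = P·q − TC = 188·9 − 487 = $1205.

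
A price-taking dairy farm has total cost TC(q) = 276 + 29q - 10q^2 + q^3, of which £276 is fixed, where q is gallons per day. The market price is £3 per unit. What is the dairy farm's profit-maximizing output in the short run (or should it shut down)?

Shut down

From TC, MC = TC'(q) = 29 - 20q + 3q^2 and AVC = VC/q = 29 - 10q + q^2.
AVC is minimized where dAVC/dq = -10 + 2q = 0, at q = 5; min AVC = 29 - 10·5 + 5^2 = £4.
Since P = £3 < min AVC = £4, price fails to cover variable cost at any output.
Best response: produce nothing and absorb the £276 fixed cost.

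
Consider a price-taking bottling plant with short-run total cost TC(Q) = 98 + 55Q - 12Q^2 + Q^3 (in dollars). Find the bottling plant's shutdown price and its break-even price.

Shutdown price = min AVC. AVC = 55 - 12Q + Q^2, with vertex at Q = 6 and minimum $19.
ATC = 98/Q + 55 - 12Q + Q^2. Setting dATC/dQ = −98/Q^2 − 12 + 2Q = 0 gives Q = 7 (since 2·7^3 − 12·7^2 = 98).
min ATC = 98/7 + 55 − 12·7 + 7^2 = $34. That is the break-even price.
Between these two prices the firm operates at a loss; above $34 it earns a profit.

Shutdown price = $19; break-even price = $34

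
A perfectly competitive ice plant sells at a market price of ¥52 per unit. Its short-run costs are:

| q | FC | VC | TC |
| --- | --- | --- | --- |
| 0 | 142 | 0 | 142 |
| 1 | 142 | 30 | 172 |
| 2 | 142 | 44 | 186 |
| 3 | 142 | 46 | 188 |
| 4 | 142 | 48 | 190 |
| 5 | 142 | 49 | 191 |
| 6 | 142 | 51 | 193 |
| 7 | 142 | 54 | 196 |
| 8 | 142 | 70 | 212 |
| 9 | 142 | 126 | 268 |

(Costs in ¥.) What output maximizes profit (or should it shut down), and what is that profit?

Tabulate TR − TC: q=0: -142; q=1: -120; q=2: -82; q=3: -32; q=4: 18; q=5: 69; q=6: 119; q=7: 168; q=8: 204; q=9: 200.
Profit is maximized at q = 8. AVC there is 70/8 = ¥8.75 ≤ P, so producing beats shutting down (which would give -¥142).

q = 8; profit = ¥204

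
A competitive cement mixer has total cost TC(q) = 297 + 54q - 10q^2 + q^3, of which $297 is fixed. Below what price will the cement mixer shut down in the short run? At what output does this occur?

$29 per unit, at q = 5

The shutdown price is the minimum of AVC. VC = 54q - 10q^2 + q^3, so AVC = 54 - 10q + q^2.
At the minimum of AVC, MC = AVC. MC = 54 - 20q + 3q^2; setting MC = AVC gives 2q^2 - 10q = 0, so q = 5. min AVC = 29.
The firm shuts down for any P below $29.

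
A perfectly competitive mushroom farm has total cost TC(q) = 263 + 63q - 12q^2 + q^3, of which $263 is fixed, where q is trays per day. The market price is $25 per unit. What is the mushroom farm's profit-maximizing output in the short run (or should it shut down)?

Shut down

From TC, MC = TC'(q) = 63 - 24q + 3q^2 and AVC = VC/q = 63 - 12q + q^2.
The AVC parabola has its vertex at q = 12/2 = 6, where AVC = 63 - 12·6 + 6^2 = $27.
Since P = $25 < min AVC = $27, price fails to cover variable cost at any output.
The firm minimizes its loss by shutting down and losing only its fixed cost of $263.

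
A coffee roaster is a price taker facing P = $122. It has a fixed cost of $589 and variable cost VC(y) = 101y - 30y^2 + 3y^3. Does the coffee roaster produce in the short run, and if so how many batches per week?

Produce at y = 7

Variable cost is VC = 101y - 30y^2 + 3y^3, so AVC = VC/y = 101 - 30y + 3y^2 and MC = dTC/dy = 101 - 60y + 9y^2.
The AVC parabola has its vertex at y = 30/6 = 5, where AVC = 101 - 30·5 + 3·5^2 = $26.
Since P = $122 ≥ min AVC = $26, price covers variable cost and the firm should produce.
Set P = MC: 122 = 101 - 60y + 9y^2 → -21 - 60y + 9y^2 = 0. The roots are y = -1/3 and y = 7; the profit-maximizing output is on the rising part of MC, so y* = 7.
Check: AVC at y = 7 is $38 ≤ P, so revenue covers variable cost.
Profit = P·y − TC = 122·7 − 855 = -$1, a loss, but smaller than the $589 fixed cost the firm would lose by shutting down.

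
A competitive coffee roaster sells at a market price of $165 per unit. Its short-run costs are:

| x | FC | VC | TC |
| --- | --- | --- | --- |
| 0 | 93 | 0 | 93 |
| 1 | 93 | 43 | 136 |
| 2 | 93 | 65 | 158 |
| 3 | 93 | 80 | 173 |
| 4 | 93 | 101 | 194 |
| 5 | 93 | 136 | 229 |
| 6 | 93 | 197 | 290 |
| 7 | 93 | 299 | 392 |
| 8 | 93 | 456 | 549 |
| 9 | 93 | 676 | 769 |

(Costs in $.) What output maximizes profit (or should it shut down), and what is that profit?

x = 8; profit = $771

Tabulate TR − TC: x=0: -93; x=1: 29; x=2: 172; x=3: 322; x=4: 466; x=5: 596; x=6: 700; x=7: 763; x=8: 771; x=9: 716.
Profit is maximized at x = 8. AVC there is 456/8 = $57 ≤ P, so producing beats shutting down (which would give -$93).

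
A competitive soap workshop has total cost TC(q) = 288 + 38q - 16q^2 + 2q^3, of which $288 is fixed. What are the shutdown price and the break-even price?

Shutdown price = $6; break-even price = $62

Shutdown price = min AVC. AVC = 38 - 16q + 2q^2, with vertex at q = 4 and minimum $6.
ATC = 288/q + 38 - 16q + 2q^2. Setting dATC/dq = −288/q^2 − 16 + 4q = 0 gives q = 6 (since 4·6^3 − 16·6^2 = 288).
min ATC = 288/6 + 38 − 16·6 + 2·6^2 = $62. That is the break-even price.
For $6 ≤ P < $62 the firm produces at a loss; below $6 it shuts down.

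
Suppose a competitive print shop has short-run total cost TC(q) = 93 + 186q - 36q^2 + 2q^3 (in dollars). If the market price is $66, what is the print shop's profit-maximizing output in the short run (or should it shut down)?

Variable cost is VC = 186q - 36q^2 + 2q^3, so AVC = VC/q = 186 - 36q + 2q^2 and MC = dTC/dq = 186 - 72q + 6q^2.
AVC is minimized where dAVC/dq = -36 + 4q = 0, at q = 9; min AVC = 186 - 36·9 + 2·9^2 = $24.
Since P = $66 ≥ min AVC = $24, price covers variable cost and the firm should produce.
Solving P = MC: 120 - 72q + 6q^2 = 0 ⇒ q = 2 or 10. On the upward-sloping branch, q* = 10.
Check: AVC at q = 10 is $26 ≤ P, so revenue covers variable cost.
Profit = P·q − TC = 66·10 − 353 = $307.

Produce at q = 10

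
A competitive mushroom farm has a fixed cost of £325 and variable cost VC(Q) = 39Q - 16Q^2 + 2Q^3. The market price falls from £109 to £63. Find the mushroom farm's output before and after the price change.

AVC = 39 - 16Q + 2Q^2, minimized at Q = 4 where min AVC = £7. MC = 39 - 32Q + 6Q^2.
With P = £109 above the shutdown price, P = MC gives Q = 7.
At P = £63 ≥ min AVC, set P = MC: Q = 6. The firm stays open but cuts output.

Output falls from 7 to 6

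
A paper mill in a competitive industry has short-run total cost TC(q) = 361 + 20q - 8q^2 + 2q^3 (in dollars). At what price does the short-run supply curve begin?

Short-run supply begins at min AVC. From VC = 20q - 8q^2 + 2q^3, AVC = 20 - 8q + 2q^2.
dAVC/dq = -8 + 4q = 0 gives q = 2. min AVC = 20 - 8·2 + 2·2^2 = 12.
For P < $12 the firm produces nothing.

$12 per unit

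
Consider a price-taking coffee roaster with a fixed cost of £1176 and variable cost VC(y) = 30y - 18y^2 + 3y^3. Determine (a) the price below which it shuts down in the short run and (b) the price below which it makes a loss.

AVC = 30 - 18y + 3y^2; minimized at y = 3, giving min AVC = £3. That is the shutdown price.
ATC = 1176/y + 30 - 18y + 3y^2. Setting dATC/dy = −1176/y^2 − 18 + 6y = 0 gives y = 7 (since 6·7^3 − 18·7^2 = 1176).
min ATC = 1176/7 + 30 − 18·7 + 3·7^2 = £219. That is the break-even price.
For £3 ≤ P < £219 the firm produces at a loss; below £3 it shuts down.

Shutdown price = £3; break-even price = £219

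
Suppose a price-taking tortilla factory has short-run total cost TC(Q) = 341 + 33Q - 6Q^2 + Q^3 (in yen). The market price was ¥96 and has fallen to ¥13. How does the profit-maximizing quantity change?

AVC = 33 - 6Q + Q^2, minimized at Q = 3 where min AVC = ¥24. MC = 33 - 12Q + 3Q^2.
At P = ¥96 ≥ min AVC, set P = MC on the rising branch: Q = 7.
At P = ¥13 < min AVC = ¥24, price no longer covers variable cost at any output, so the firm shuts down: Q = 0.

Output falls from 7 to 0 (the firm shuts down)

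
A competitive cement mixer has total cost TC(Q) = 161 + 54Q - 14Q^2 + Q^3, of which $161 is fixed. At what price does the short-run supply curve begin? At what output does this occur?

$5 per unit, at Q = 7

The shutdown price is the minimum of AVC. VC = 54Q - 14Q^2 + Q^3, so AVC = 54 - 14Q + Q^2.
dAVC/dQ = -14 + 2Q = 0 gives Q = 7. min AVC = 54 - 14·7 + 7^2 = 5.
For P < $5 the firm produces nothing.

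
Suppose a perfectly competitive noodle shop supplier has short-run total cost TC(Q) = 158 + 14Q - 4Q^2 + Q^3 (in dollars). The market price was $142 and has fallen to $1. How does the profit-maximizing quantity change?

AVC = 14 - 4Q + Q^2, minimized at Q = 2 where min AVC = $10. MC = 14 - 8Q + 3Q^2.
With P = $142 above the shutdown price, P = MC gives Q = 8.
At P = $1 < min AVC = $10, price no longer covers variable cost at any output, so the firm shuts down: Q = 0.

Output falls from 8 to 0 (the firm shuts down)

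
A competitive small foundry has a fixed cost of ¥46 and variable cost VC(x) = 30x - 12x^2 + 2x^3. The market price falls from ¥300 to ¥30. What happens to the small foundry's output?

Output falls from 9 to 4

MC = 30 - 24x + 6x^2; the shutdown threshold is min AVC = ¥12 (at x = 3).
At P = ¥300 ≥ min AVC, set P = MC on the rising branch: x = 9.
At P = ¥30 ≥ min AVC, set P = MC: x = 4. The firm stays open but cuts output.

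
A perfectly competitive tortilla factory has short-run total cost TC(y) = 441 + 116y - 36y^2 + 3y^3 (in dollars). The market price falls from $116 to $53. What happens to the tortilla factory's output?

AVC = 116 - 36y + 3y^2, minimized at y = 6 where min AVC = $8. MC = 116 - 72y + 9y^2.
At P = $116 ≥ min AVC, set P = MC on the rising branch: y = 8.
At P = $53 ≥ min AVC, set P = MC: y = 7. The firm stays open but cuts output.

Output falls from 8 to 7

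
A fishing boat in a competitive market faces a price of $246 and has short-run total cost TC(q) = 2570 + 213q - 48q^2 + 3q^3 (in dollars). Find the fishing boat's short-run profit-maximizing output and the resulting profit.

Profit = -$392 at q = 11

AVC = 213 - 48q + 3q^2; min AVC = $21 at q = 8. Since P = $246 ≥ min AVC, the firm produces.
MC = 213 - 96q + 9q^2. Setting P = MC and taking the root on the rising branch gives q* = 11.
TR = 246·11 = 2706. TC = 2570 + 528 = 3098. Profit = 2706 − 3098 = -$392.
That loss of $392 beats the $2570 the firm would lose by shutting down; producing recovers $2178 of fixed cost.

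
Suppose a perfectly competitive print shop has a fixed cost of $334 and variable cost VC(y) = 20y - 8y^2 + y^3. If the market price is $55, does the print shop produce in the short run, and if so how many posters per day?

Produce at y = 7

Strip out fixed cost: VC = 20y - 8y^2 + y^3. Then AVC = 20 - 8y + y^2 and MC = 20 - 16y + 3y^2.
The AVC parabola has its vertex at y = 8/2 = 4, where AVC = 20 - 8·4 + 4^2 = $4.
P = $55 exceeds min AVC = $4, so the firm stays open.
Set P = MC: 55 = 20 - 16y + 3y^2 → -35 - 16y + 3y^2 = 0. The roots are y = -5/3 and y = 7; the profit-maximizing output is on the rising part of MC, so y* = 7.
Check: AVC at y = 7 is $13 ≤ P, so revenue covers variable cost.
Profit = P·y − TC = 55·7 − 425 = -$40, a loss, but smaller than the $334 fixed cost the firm would lose by shutting down.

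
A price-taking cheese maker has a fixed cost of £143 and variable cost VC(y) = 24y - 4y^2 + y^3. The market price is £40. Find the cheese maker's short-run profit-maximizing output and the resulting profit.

AVC = 24 - 4y + y^2; min AVC = £20 at y = 2. Since P = £40 ≥ min AVC, the firm produces.
MC = 24 - 8y + 3y^2. Setting P = MC and taking the root on the rising branch gives y* = 4.
TR = 40·4 = 160. TC = 143 + 96 = 239. Profit = 160 − 239 = -£79.
That loss of £79 beats the £143 the firm would lose by shutting down; producing recovers £64 of fixed cost.

Profit = -£79 at y = 4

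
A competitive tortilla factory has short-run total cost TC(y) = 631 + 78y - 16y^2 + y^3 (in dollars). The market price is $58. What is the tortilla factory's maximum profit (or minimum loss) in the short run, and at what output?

Profit = -$231 at y = 10

AVC = 78 - 16y + y^2; min AVC = $14 at y = 8. Since P = $58 ≥ min AVC, the firm produces.
With MC = 78 - 32y + 3y^2, P = MC on the upward-sloping part at y* = 10.
TR = 58·10 = 580. TC = 631 + 180 = 811. Profit = 580 − 811 = -$231.
That loss of $231 beats the $631 the firm would lose by shutting down; producing recovers $400 of fixed cost.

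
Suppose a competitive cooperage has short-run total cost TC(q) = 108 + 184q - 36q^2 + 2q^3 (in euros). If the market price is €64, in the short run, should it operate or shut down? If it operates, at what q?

Produce at q = 10

Strip out fixed cost: VC = 184q - 36q^2 + 2q^3. Then AVC = 184 - 36q + 2q^2 and MC = 184 - 72q + 6q^2.
AVC hits its minimum where MC = AVC, at q = 9, giving min AVC = 184 - 36·9 + 2·9^2 = €22.
Since P = €64 ≥ min AVC = €22, price covers variable cost and the firm should produce.
P = MC gives 120 - 72q + 6q^2 = 0, with roots 2 and 10. Take the larger (rising MC): q* = 10.
Check: AVC at q = 10 is €24 ≤ P, so revenue covers variable cost.
Profit = P·q − TC = 64·10 − 348 = €292.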